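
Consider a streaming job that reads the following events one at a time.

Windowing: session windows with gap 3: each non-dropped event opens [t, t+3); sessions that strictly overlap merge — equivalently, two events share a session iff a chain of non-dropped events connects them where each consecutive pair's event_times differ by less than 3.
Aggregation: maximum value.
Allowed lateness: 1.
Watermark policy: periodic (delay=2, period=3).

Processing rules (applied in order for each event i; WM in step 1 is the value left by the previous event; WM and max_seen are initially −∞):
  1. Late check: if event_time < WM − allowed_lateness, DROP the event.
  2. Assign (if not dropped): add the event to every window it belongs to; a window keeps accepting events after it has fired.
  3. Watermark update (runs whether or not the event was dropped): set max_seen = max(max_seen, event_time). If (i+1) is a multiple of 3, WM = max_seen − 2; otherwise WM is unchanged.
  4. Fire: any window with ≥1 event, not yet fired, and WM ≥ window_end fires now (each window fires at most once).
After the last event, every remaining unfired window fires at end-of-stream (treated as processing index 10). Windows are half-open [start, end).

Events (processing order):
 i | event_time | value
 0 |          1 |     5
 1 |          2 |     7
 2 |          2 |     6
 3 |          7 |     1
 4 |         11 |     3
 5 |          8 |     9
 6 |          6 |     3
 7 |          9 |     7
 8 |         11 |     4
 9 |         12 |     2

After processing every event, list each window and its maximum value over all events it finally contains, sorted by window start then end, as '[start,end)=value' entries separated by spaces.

i=0 t=1 v=5: → [1,4); WM=−∞
i=1 t=2 v=7: → [1,5); WM=−∞
i=2 t=2 v=6: → [1,5); WM=0
i=3 t=7 v=1: → [7,10); WM=0
i=4 t=11 v=3: → [11,14); WM=0
i=5 t=8 v=9: → [7,11); WM=9
i=6 t=6 v=3: DROP (t<9-1); WM=9
i=7 t=9 v=7: → [7,14); WM=9
i=8 t=11 v=4: → [7,14); WM=9
i=9 t=12 v=2: → [7,15); WM=9

[1,5)=7 [7,15)=9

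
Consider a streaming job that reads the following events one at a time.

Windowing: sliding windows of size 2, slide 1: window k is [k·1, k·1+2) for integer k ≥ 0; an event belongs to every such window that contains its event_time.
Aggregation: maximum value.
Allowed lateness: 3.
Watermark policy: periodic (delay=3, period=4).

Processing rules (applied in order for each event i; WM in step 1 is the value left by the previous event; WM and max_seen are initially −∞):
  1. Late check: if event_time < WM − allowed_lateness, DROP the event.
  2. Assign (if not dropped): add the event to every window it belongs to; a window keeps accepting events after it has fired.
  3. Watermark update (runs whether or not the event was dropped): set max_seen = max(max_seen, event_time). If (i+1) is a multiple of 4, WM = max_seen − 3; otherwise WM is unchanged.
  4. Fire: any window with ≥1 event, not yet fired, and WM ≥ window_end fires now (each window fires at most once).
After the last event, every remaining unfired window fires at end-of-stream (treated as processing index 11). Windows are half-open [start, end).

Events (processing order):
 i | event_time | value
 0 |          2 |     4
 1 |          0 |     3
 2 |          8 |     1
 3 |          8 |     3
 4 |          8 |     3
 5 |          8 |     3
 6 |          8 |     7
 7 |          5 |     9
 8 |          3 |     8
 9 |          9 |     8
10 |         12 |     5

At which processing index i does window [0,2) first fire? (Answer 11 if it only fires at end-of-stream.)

3

i=0 t=2 v=4: → [2,4),[1,3); WM=−∞
i=1 t=0 v=3: → [0,2); WM=−∞
i=2 t=8 v=1: → [8,10),[7,9); WM=−∞
i=3 t=8 v=3: → [8,10),[7,9); WM=5; [0,2) fires=3 [1,3) fires=4 [2,4) fires=4
i=4 t=8 v=3: → [8,10),[7,9); WM=5
i=5 t=8 v=3: → [8,10),[7,9); WM=5
i=6 t=8 v=7: → [8,10),[7,9); WM=5
i=7 t=5 v=9: → [5,7),[4,6); WM=5
i=8 t=3 v=8: → [3,5),[2,4); WM=5; [3,5) fires=8
i=9 t=9 v=8: → [9,11),[8,10); WM=5
i=10 t=12 v=5: → [12,14),[11,13); WM=5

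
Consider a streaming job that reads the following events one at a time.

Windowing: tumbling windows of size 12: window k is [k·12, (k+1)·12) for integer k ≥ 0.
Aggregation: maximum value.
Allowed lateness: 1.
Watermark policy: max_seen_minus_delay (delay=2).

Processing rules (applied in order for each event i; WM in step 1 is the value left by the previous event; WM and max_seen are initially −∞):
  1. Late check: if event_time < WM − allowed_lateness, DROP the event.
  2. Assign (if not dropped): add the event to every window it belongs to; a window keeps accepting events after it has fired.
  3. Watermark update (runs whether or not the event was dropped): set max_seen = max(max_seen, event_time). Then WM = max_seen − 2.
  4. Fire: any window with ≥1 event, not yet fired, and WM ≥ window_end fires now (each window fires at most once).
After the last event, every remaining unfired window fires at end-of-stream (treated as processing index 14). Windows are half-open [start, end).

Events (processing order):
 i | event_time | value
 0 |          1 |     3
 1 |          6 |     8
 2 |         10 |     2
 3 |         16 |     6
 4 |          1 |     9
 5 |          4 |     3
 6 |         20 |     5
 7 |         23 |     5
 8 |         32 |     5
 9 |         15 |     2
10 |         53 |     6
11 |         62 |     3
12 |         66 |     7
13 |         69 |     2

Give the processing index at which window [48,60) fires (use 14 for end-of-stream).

i=0 t=1 v=3: → [0,12); WM=-1
i=1 t=6 v=8: → [0,12); WM=4
i=2 t=10 v=2: → [0,12); WM=8
i=3 t=16 v=6: → [12,24); WM=14; [0,12) fires=8
i=4 t=1 v=9: DROP (t<14-1); WM=14
i=5 t=4 v=3: DROP (t<14-1); WM=14
i=6 t=20 v=5: → [12,24); WM=18
i=7 t=23 v=5: → [12,24); WM=21
i=8 t=32 v=5: → [24,36); WM=30; [12,24) fires=6
i=9 t=15 v=2: DROP (t<30-1); WM=30
i=10 t=53 v=6: → [48,60); WM=51; [24,36) fires=5
i=11 t=62 v=3: → [60,72); WM=60; [48,60) fires=6
i=12 t=66 v=7: → [60,72); WM=64
i=13 t=69 v=2: → [60,72); WM=67

11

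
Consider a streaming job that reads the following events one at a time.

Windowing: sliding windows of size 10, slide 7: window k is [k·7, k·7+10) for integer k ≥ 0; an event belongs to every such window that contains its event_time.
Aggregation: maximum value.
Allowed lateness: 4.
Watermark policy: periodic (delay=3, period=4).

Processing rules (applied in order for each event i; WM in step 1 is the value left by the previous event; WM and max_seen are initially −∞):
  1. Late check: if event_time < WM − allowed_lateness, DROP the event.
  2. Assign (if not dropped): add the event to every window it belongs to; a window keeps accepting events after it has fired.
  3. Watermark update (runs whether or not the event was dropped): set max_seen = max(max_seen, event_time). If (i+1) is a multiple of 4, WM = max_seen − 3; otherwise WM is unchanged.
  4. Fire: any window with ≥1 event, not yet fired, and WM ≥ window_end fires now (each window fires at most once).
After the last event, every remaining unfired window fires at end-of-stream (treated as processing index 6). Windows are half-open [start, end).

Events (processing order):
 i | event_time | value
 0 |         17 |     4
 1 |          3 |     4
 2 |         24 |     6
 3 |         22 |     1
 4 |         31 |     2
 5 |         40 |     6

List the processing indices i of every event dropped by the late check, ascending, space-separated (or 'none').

none

i=0 t=17 v=4: → [14,24); WM=−∞
i=1 t=3 v=4: → [0,10); WM=−∞
i=2 t=24 v=6: → [21,31); WM=−∞
i=3 t=22 v=1: → [21,31),[14,24); WM=21; [0,10) fires=4
i=4 t=31 v=2: → [28,38); WM=21
i=5 t=40 v=6: → [35,45); WM=21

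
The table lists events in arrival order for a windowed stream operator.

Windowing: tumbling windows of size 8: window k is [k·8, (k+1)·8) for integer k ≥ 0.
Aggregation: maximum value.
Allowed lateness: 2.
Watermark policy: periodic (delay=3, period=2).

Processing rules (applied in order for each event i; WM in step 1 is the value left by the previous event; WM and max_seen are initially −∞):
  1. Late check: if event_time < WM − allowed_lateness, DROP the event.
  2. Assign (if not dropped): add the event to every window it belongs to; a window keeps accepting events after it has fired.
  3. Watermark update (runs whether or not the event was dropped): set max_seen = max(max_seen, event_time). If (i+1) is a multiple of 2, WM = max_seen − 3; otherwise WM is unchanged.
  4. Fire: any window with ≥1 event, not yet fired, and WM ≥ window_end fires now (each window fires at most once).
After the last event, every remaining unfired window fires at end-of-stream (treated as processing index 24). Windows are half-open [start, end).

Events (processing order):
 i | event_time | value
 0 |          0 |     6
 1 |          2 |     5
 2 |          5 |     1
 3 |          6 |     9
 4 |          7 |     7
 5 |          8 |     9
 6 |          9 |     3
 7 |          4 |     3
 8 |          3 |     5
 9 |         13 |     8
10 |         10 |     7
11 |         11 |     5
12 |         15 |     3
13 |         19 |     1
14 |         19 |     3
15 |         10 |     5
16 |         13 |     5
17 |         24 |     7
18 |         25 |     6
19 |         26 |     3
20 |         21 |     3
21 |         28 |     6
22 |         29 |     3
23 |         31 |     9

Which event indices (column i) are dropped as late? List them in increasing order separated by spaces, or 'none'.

i=0 t=0 v=6: → [0,8); WM=−∞
i=1 t=2 v=5: → [0,8); WM=-1
i=2 t=5 v=1: → [0,8); WM=-1
i=3 t=6 v=9: → [0,8); WM=3
i=4 t=7 v=7: → [0,8); WM=3
i=5 t=8 v=9: → [8,16); WM=5
i=6 t=9 v=3: → [8,16); WM=5
i=7 t=4 v=3: → [0,8); WM=6
i=8 t=3 v=5: DROP (t<6-2); WM=6
i=9 t=13 v=8: → [8,16); WM=10; [0,8) fires=9
i=10 t=10 v=7: → [8,16); WM=10
i=11 t=11 v=5: → [8,16); WM=10
i=12 t=15 v=3: → [8,16); WM=10
i=13 t=19 v=1: → [16,24); WM=16; [8,16) fires=9
i=14 t=19 v=3: → [16,24); WM=16
i=15 t=10 v=5: DROP (t<16-2); WM=16
i=16 t=13 v=5: DROP (t<16-2); WM=16
i=17 t=24 v=7: → [24,32); WM=21
i=18 t=25 v=6: → [24,32); WM=21
i=19 t=26 v=3: → [24,32); WM=23
i=20 t=21 v=3: → [16,24); WM=23
i=21 t=28 v=6: → [24,32); WM=25; [16,24) fires=3
i=22 t=29 v=3: → [24,32); WM=25
i=23 t=31 v=9: → [24,32); WM=28

8 15 16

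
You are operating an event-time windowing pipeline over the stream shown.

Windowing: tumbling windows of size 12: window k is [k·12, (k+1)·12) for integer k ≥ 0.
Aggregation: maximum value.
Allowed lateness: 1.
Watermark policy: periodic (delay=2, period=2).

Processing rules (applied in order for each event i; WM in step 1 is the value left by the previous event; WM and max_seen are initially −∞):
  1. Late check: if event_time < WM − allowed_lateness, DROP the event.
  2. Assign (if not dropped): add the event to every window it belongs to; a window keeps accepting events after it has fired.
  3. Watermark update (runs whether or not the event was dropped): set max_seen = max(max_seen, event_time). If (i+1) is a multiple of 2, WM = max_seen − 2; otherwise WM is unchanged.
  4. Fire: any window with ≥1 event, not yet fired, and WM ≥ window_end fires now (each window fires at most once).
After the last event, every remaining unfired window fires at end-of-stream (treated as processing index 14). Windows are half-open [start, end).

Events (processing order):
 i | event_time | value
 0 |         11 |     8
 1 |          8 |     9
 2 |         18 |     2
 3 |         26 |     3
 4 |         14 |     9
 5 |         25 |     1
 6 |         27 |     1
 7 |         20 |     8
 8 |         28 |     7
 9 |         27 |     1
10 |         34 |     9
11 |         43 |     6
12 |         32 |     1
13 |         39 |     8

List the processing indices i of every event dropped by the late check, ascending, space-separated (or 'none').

i=0 t=11 v=8: → [0,12); WM=−∞
i=1 t=8 v=9: → [0,12); WM=9
i=2 t=18 v=2: → [12,24); WM=9
i=3 t=26 v=3: → [24,36); WM=24; [0,12) fires=9 [12,24) fires=2
i=4 t=14 v=9: DROP (t<24-1); WM=24
i=5 t=25 v=1: → [24,36); WM=24
i=6 t=27 v=1: → [24,36); WM=24
i=7 t=20 v=8: DROP (t<24-1); WM=25
i=8 t=28 v=7: → [24,36); WM=25
i=9 t=27 v=1: → [24,36); WM=26
i=10 t=34 v=9: → [24,36); WM=26
i=11 t=43 v=6: → [36,48); WM=41; [24,36) fires=9
i=12 t=32 v=1: DROP (t<41-1); WM=41
i=13 t=39 v=8: DROP (t<41-1); WM=41

4 7 12 13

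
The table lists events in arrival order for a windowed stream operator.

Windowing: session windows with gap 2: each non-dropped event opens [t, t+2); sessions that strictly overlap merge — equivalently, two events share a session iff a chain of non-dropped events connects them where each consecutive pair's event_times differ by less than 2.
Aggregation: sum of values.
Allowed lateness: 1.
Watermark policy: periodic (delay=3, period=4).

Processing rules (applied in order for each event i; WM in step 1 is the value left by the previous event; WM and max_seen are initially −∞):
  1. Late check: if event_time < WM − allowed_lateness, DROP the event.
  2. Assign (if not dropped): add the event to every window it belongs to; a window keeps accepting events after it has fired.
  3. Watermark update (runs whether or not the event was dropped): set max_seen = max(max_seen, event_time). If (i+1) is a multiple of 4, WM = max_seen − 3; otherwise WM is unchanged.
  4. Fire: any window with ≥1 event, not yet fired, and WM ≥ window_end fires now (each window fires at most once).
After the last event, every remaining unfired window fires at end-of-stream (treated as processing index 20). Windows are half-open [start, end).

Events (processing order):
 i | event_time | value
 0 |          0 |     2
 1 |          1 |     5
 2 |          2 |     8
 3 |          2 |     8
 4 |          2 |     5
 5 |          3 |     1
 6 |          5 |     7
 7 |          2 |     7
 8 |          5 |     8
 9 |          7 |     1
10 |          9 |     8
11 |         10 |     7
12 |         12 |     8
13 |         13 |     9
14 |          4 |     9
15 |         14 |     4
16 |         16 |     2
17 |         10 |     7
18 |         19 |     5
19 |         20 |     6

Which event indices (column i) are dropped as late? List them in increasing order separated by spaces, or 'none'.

14

i=0 t=0 v=2: → [0,2); WM=−∞
i=1 t=1 v=5: → [0,3); WM=−∞
i=2 t=2 v=8: → [0,4); WM=−∞
i=3 t=2 v=8: → [0,4); WM=-1
i=4 t=2 v=5: → [0,4); WM=-1
i=5 t=3 v=1: → [0,5); WM=-1
i=6 t=5 v=7: → [5,7); WM=-1
i=7 t=2 v=7: → [0,5); WM=2
i=8 t=5 v=8: → [5,7); WM=2
i=9 t=7 v=1: → [7,9); WM=2
i=10 t=9 v=8: → [9,11); WM=2
i=11 t=10 v=7: → [9,12); WM=7
i=12 t=12 v=8: → [12,14); WM=7
i=13 t=13 v=9: → [12,15); WM=7
i=14 t=4 v=9: DROP (t<7-1); WM=7
i=15 t=14 v=4: → [12,16); WM=11
i=16 t=16 v=2: → [16,18); WM=11
i=17 t=10 v=7: → [9,12); WM=11
i=18 t=19 v=5: → [19,21); WM=11
i=19 t=20 v=6: → [19,22); WM=17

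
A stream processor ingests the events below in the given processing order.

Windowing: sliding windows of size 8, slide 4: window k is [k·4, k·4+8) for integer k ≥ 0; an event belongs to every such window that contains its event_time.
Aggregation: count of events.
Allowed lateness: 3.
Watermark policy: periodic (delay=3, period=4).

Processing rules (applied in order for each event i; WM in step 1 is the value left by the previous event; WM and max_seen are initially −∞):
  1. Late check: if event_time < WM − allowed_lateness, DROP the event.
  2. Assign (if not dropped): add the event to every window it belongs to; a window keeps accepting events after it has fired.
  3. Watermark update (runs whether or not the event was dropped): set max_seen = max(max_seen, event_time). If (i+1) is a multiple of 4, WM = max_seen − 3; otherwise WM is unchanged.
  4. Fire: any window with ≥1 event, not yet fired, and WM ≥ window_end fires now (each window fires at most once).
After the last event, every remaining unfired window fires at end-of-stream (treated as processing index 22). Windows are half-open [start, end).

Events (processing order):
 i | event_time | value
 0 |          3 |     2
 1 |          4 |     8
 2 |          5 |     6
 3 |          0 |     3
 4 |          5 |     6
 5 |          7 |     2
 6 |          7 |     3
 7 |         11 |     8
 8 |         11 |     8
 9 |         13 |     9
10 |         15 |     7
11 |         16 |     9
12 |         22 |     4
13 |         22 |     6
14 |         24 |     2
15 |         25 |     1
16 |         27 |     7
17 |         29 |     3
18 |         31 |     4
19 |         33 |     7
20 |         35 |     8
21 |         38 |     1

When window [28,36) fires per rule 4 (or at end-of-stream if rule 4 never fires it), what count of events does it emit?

i=0 t=3 v=2: → [0,8); WM=−∞
i=1 t=4 v=8: → [4,12),[0,8); WM=−∞
i=2 t=5 v=6: → [4,12),[0,8); WM=−∞
i=3 t=0 v=3: → [0,8); WM=2
i=4 t=5 v=6: → [4,12),[0,8); WM=2
i=5 t=7 v=2: → [4,12),[0,8); WM=2
i=6 t=7 v=3: → [4,12),[0,8); WM=2
i=7 t=11 v=8: → [8,16),[4,12); WM=8; [0,8) fires=7
i=8 t=11 v=8: → [8,16),[4,12); WM=8
i=9 t=13 v=9: → [12,20),[8,16); WM=8
i=10 t=15 v=7: → [12,20),[8,16); WM=8
i=11 t=16 v=9: → [16,24),[12,20); WM=13; [4,12) fires=7
i=12 t=22 v=4: → [20,28),[16,24); WM=13
i=13 t=22 v=6: → [20,28),[16,24); WM=13
i=14 t=24 v=2: → [24,32),[20,28); WM=13
i=15 t=25 v=1: → [24,32),[20,28); WM=22; [8,16) fires=4 [12,20) fires=3
i=16 t=27 v=7: → [24,32),[20,28); WM=22
i=17 t=29 v=3: → [28,36),[24,32); WM=22
i=18 t=31 v=4: → [28,36),[24,32); WM=22
i=19 t=33 v=7: → [32,40),[28,36); WM=30; [16,24) fires=3 [20,28) fires=5
i=20 t=35 v=8: → [32,40),[28,36); WM=30
i=21 t=38 v=1: → [36,44),[32,40); WM=30

4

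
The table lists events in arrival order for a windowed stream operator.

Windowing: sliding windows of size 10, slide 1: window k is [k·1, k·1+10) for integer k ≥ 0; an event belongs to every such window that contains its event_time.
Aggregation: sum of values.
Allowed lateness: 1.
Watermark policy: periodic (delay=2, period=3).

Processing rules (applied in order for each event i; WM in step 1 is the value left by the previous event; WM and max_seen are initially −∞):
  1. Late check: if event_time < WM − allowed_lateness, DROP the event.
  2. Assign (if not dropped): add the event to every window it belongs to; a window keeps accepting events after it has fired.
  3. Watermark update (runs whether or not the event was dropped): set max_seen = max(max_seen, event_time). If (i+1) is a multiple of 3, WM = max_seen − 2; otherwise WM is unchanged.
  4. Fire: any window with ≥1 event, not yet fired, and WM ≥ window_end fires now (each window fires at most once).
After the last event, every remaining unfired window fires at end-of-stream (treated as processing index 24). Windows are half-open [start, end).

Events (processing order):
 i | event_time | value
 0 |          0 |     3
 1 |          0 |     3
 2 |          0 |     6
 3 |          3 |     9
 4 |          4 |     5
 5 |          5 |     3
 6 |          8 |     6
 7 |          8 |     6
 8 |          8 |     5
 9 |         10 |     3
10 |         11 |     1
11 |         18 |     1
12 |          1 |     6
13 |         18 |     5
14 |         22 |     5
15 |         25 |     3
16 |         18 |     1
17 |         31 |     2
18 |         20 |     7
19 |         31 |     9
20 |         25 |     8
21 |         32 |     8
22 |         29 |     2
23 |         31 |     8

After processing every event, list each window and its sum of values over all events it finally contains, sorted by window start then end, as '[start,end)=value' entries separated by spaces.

i=0 t=0 v=3: → [0,10); WM=−∞
i=1 t=0 v=3: → [0,10); WM=−∞
i=2 t=0 v=6: → [0,10); WM=-2
i=3 t=3 v=9: → [3,13),[2,12),[1,11),[0,10); WM=-2
i=4 t=4 v=5: → [4,14),[3,13),[2,12),[1,11),[0,10); WM=-2
i=5 t=5 v=3: → [5,15),[4,14),[3,13),[2,12),[1,11),[0,10); WM=3
i=6 t=8 v=6: → [8,18),[7,17),[6,16),[5,15),[4,14),[3,13),[2,12),[1,11),[0,10); WM=3
i=7 t=8 v=6: → [8,18),[7,17),[6,16),[5,15),[4,14),[3,13),[2,12),[1,11),[0,10); WM=3
i=8 t=8 v=5: → [8,18),[7,17),[6,16),[5,15),[4,14),[3,13),[2,12),[1,11),[0,10); WM=6
i=9 t=10 v=3: → [10,20),[9,19),[8,18),[7,17),[6,16),[5,15),[4,14),[3,13),[2,12),[1,11); WM=6
i=10 t=11 v=1: → [11,21),[10,20),[9,19),[8,18),[7,17),[6,16),[5,15),[4,14),[3,13),[2,12); WM=6
i=11 t=18 v=1: → [18,28),[17,27),[16,26),[15,25),[14,24),[13,23),[12,22),[11,21),[10,20),[9,19); WM=16; [0,10) fires=46 [1,11) fires=37 [2,12) fires=38 [3,13) fires=38 [4,14) fires=29 [5,15) fires=24 [6,16) fires=21
i=12 t=1 v=6: DROP (t<16-1); WM=16
i=13 t=18 v=5: → [18,28),[17,27),[16,26),[15,25),[14,24),[13,23),[12,22),[11,21),[10,20),[9,19); WM=16
i=14 t=22 v=5: → [22,32),[21,31),[20,30),[19,29),[18,28),[17,27),[16,26),[15,25),[14,24),[13,23); WM=20; [7,17) fires=21 [8,18) fires=21 [9,19) fires=10 [10,20) fires=10
i=15 t=25 v=3: → [25,35),[24,34),[23,33),[22,32),[21,31),[20,30),[19,29),[18,28),[17,27),[16,26); WM=20
i=16 t=18 v=1: DROP (t<20-1); WM=20
i=17 t=31 v=2: → [31,41),[30,40),[29,39),[28,38),[27,37),[26,36),[25,35),[24,34),[23,33),[22,32); WM=29; [11,21) fires=7 [12,22) fires=6 [13,23) fires=11 [14,24) fires=11 [15,25) fires=11 [16,26) fires=14 [17,27) fires=14 [18,28) fires=14 [19,29) fires=8
i=18 t=20 v=7: DROP (t<29-1); WM=29
i=19 t=31 v=9: → [31,41),[30,40),[29,39),[28,38),[27,37),[26,36),[25,35),[24,34),[23,33),[22,32); WM=29
i=20 t=25 v=8: DROP (t<29-1); WM=29
i=21 t=32 v=8: → [32,42),[31,41),[30,40),[29,39),[28,38),[27,37),[26,36),[25,35),[24,34),[23,33); WM=29
i=22 t=29 v=2: → [29,39),[28,38),[27,37),[26,36),[25,35),[24,34),[23,33),[22,32),[21,31),[20,30); WM=29
i=23 t=31 v=8: → [31,41),[30,40),[29,39),[28,38),[27,37),[26,36),[25,35),[24,34),[23,33),[22,32); WM=30; [20,30) fires=10

[0,10)=46 [1,11)=37 [2,12)=38 [3,13)=38 [4,14)=29 [5,15)=24 [6,16)=21 [7,17)=21 [8,18)=21 [9,19)=10 [10,20)=10 [11,21)=7 [12,22)=6 [13,23)=11 [14,24)=11 [15,25)=11 [16,26)=14 [17,27)=14 [18,28)=14 [19,29)=8 [20,30)=10 [21,31)=10 [22,32)=29 [23,33)=32 [24,34)=32 [25,35)=32 [26,36)=29 [27,37)=29 [28,38)=29 [29,39)=29 [30,40)=27 [31,41)=27 [32,42)=8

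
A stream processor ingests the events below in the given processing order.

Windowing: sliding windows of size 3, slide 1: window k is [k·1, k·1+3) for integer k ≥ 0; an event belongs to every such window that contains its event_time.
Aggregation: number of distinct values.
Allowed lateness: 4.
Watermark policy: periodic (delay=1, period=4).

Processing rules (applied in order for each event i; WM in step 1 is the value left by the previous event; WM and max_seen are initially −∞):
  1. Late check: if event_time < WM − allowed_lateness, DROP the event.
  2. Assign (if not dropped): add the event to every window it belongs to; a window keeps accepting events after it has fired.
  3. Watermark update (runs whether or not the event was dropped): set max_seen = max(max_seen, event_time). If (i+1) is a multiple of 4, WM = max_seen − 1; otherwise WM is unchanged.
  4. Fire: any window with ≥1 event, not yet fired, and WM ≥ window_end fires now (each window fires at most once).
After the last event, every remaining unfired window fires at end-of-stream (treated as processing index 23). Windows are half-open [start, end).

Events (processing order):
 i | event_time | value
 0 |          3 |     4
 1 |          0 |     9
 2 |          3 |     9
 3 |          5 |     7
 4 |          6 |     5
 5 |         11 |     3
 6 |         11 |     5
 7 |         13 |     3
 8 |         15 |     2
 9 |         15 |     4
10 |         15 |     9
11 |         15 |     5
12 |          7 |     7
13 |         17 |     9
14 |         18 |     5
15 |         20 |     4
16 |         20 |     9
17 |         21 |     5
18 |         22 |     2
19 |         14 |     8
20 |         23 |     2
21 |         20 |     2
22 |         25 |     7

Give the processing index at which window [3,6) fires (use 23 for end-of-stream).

i=0 t=3 v=4: → [3,6),[2,5),[1,4); WM=−∞
i=1 t=0 v=9: → [0,3); WM=−∞
i=2 t=3 v=9: → [3,6),[2,5),[1,4); WM=−∞
i=3 t=5 v=7: → [5,8),[4,7),[3,6); WM=4; [0,3) fires=1 [1,4) fires=2
i=4 t=6 v=5: → [6,9),[5,8),[4,7); WM=4
i=5 t=11 v=3: → [11,14),[10,13),[9,12); WM=4
i=6 t=11 v=5: → [11,14),[10,13),[9,12); WM=4
i=7 t=13 v=3: → [13,16),[12,15),[11,14); WM=12; [2,5) fires=2 [3,6) fires=3 [4,7) fires=2 [5,8) fires=2 [6,9) fires=1 [9,12) fires=2
i=8 t=15 v=2: → [15,18),[14,17),[13,16); WM=12
i=9 t=15 v=4: → [15,18),[14,17),[13,16); WM=12
i=10 t=15 v=9: → [15,18),[14,17),[13,16); WM=12
i=11 t=15 v=5: → [15,18),[14,17),[13,16); WM=14; [10,13) fires=2 [11,14) fires=2
i=12 t=7 v=7: DROP (t<14-4); WM=14
i=13 t=17 v=9: → [17,20),[16,19),[15,18); WM=14
i=14 t=18 v=5: → [18,21),[17,20),[16,19); WM=14
i=15 t=20 v=4: → [20,23),[19,22),[18,21); WM=19; [12,15) fires=1 [13,16) fires=5 [14,17) fires=4 [15,18) fires=4 [16,19) fires=2
i=16 t=20 v=9: → [20,23),[19,22),[18,21); WM=19
i=17 t=21 v=5: → [21,24),[20,23),[19,22); WM=19
i=18 t=22 v=2: → [22,25),[21,24),[20,23); WM=19
i=19 t=14 v=8: DROP (t<19-4); WM=21; [17,20) fires=2 [18,21) fires=3
i=20 t=23 v=2: → [23,26),[22,25),[21,24); WM=21
i=21 t=20 v=2: → [20,23),[19,22),[18,21); WM=21
i=22 t=25 v=7: → [25,28),[24,27),[23,26); WM=21

7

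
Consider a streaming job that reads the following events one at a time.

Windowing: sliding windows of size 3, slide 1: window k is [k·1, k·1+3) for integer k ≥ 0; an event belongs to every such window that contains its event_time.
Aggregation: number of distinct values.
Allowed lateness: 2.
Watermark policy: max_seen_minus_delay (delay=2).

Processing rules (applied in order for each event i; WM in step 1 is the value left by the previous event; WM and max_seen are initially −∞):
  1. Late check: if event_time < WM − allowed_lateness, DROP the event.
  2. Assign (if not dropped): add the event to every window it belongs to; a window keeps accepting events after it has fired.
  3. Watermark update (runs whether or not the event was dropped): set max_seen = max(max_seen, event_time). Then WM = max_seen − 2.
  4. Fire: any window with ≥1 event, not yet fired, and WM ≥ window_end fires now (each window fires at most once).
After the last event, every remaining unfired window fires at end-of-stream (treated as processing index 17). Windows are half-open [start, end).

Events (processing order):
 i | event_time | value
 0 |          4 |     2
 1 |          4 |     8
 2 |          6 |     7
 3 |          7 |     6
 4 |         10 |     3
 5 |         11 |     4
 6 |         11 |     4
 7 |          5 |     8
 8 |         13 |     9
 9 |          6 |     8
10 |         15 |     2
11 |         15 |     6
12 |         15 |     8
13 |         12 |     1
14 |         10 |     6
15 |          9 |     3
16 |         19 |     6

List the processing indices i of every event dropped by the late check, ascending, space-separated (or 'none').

7 9 14 15

i=0 t=4 v=2: → [4,7),[3,6),[2,5); WM=2
i=1 t=4 v=8: → [4,7),[3,6),[2,5); WM=2
i=2 t=6 v=7: → [6,9),[5,8),[4,7); WM=4
i=3 t=7 v=6: → [7,10),[6,9),[5,8); WM=5; [2,5) fires=2
i=4 t=10 v=3: → [10,13),[9,12),[8,11); WM=8; [3,6) fires=2 [4,7) fires=3 [5,8) fires=2
i=5 t=11 v=4: → [11,14),[10,13),[9,12); WM=9; [6,9) fires=2
i=6 t=11 v=4: → [11,14),[10,13),[9,12); WM=9
i=7 t=5 v=8: DROP (t<9-2); WM=9
i=8 t=13 v=9: → [13,16),[12,15),[11,14); WM=11; [7,10) fires=1 [8,11) fires=1
i=9 t=6 v=8: DROP (t<11-2); WM=11
i=10 t=15 v=2: → [15,18),[14,17),[13,16); WM=13; [9,12) fires=2 [10,13) fires=2
i=11 t=15 v=6: → [15,18),[14,17),[13,16); WM=13
i=12 t=15 v=8: → [15,18),[14,17),[13,16); WM=13
i=13 t=12 v=1: → [12,15),[11,14),[10,13); WM=13
i=14 t=10 v=6: DROP (t<13-2); WM=13
i=15 t=9 v=3: DROP (t<13-2); WM=13
i=16 t=19 v=6: → [19,22),[18,21),[17,20); WM=17; [11,14) fires=3 [12,15) fires=2 [13,16) fires=4 [14,17) fires=3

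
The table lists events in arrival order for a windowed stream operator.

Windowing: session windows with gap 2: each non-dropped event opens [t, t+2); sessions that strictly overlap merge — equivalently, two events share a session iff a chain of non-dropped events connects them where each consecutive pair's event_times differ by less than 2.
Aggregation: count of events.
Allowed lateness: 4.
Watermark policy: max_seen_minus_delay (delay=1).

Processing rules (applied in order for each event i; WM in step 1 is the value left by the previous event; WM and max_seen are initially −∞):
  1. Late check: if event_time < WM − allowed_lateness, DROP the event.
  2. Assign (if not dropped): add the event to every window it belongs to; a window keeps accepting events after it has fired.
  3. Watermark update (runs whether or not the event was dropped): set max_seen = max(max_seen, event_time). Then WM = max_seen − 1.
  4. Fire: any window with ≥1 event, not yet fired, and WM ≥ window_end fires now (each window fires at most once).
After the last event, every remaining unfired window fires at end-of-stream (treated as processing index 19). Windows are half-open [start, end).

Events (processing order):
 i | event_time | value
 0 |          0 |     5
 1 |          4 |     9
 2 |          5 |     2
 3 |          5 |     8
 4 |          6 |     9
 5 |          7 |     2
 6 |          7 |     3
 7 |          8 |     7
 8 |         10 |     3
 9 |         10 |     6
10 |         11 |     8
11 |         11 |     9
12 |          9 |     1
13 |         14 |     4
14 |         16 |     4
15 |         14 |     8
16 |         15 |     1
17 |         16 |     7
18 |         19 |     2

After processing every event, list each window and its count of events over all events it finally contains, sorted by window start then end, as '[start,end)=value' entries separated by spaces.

i=0 t=0 v=5: → [0,2); WM=-1
i=1 t=4 v=9: → [4,6); WM=3
i=2 t=5 v=2: → [4,7); WM=4
i=3 t=5 v=8: → [4,7); WM=4
i=4 t=6 v=9: → [4,8); WM=5
i=5 t=7 v=2: → [4,9); WM=6
i=6 t=7 v=3: → [4,9); WM=6
i=7 t=8 v=7: → [4,10); WM=7
i=8 t=10 v=3: → [10,12); WM=9
i=9 t=10 v=6: → [10,12); WM=9
i=10 t=11 v=8: → [10,13); WM=10
i=11 t=11 v=9: → [10,13); WM=10
i=12 t=9 v=1: → [4,13); WM=10
i=13 t=14 v=4: → [14,16); WM=13
i=14 t=16 v=4: → [16,18); WM=15
i=15 t=14 v=8: → [14,16); WM=15
i=16 t=15 v=1: → [14,18); WM=15
i=17 t=16 v=7: → [14,18); WM=15
i=18 t=19 v=2: → [19,21); WM=18

[0,2)=1 [4,13)=12 [14,18)=5 [19,21)=1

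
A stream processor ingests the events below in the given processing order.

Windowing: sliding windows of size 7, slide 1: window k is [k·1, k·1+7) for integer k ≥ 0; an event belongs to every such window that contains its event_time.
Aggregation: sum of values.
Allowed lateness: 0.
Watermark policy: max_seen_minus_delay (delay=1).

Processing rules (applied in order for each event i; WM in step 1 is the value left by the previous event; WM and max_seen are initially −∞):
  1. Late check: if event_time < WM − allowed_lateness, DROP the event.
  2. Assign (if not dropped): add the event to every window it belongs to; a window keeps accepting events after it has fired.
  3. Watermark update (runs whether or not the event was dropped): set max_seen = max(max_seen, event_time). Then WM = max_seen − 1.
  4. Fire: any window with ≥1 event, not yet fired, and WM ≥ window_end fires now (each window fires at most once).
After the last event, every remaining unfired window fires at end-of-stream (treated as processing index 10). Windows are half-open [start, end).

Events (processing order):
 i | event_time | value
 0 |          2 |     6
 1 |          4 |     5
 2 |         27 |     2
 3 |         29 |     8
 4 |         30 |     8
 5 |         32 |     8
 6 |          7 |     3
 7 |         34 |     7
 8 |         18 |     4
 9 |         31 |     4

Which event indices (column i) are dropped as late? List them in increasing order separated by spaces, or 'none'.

i=0 t=2 v=6: → [2,9),[1,8),[0,7); WM=1
i=1 t=4 v=5: → [4,11),[3,10),[2,9),[1,8),[0,7); WM=3
i=2 t=27 v=2: → [27,34),[26,33),[25,32),[24,31),[23,30),[22,29),[21,28); WM=26; [0,7) fires=11 [1,8) fires=11 [2,9) fires=11 [3,10) fires=5 [4,11) fires=5
i=3 t=29 v=8: → [29,36),[28,35),[27,34),[26,33),[25,32),[24,31),[23,30); WM=28; [21,28) fires=2
i=4 t=30 v=8: → [30,37),[29,36),[28,35),[27,34),[26,33),[25,32),[24,31); WM=29; [22,29) fires=2
i=5 t=32 v=8: → [32,39),[31,38),[30,37),[29,36),[28,35),[27,34),[26,33); WM=31; [23,30) fires=10 [24,31) fires=18
i=6 t=7 v=3: DROP (t<31-0); WM=31
i=7 t=34 v=7: → [34,41),[33,40),[32,39),[31,38),[30,37),[29,36),[28,35); WM=33; [25,32) fires=18 [26,33) fires=26
i=8 t=18 v=4: DROP (t<33-0); WM=33
i=9 t=31 v=4: DROP (t<33-0); WM=33

6 8 9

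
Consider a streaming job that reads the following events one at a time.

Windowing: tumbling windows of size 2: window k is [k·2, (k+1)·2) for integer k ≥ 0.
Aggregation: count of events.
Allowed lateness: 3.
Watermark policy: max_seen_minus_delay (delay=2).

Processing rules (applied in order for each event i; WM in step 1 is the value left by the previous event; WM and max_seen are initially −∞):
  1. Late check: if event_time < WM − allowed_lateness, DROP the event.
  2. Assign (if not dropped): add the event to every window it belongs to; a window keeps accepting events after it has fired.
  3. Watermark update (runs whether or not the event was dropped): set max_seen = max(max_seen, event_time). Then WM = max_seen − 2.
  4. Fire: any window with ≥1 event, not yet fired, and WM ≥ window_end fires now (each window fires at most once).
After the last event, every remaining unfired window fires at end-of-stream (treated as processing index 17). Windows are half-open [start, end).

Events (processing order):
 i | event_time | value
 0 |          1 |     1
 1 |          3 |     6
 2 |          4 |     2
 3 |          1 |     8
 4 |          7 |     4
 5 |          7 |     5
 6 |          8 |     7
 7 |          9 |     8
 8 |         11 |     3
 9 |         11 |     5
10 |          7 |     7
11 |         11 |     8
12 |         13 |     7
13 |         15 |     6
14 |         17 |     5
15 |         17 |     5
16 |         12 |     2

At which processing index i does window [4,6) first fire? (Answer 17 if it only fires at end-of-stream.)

i=0 t=1 v=1: → [0,2); WM=-1
i=1 t=3 v=6: → [2,4); WM=1
i=2 t=4 v=2: → [4,6); WM=2; [0,2) fires=1
i=3 t=1 v=8: → [0,2); WM=2
i=4 t=7 v=4: → [6,8); WM=5; [2,4) fires=1
i=5 t=7 v=5: → [6,8); WM=5
i=6 t=8 v=7: → [8,10); WM=6; [4,6) fires=1
i=7 t=9 v=8: → [8,10); WM=7
i=8 t=11 v=3: → [10,12); WM=9; [6,8) fires=2
i=9 t=11 v=5: → [10,12); WM=9
i=10 t=7 v=7: → [6,8); WM=9
i=11 t=11 v=8: → [10,12); WM=9
i=12 t=13 v=7: → [12,14); WM=11; [8,10) fires=2
i=13 t=15 v=6: → [14,16); WM=13; [10,12) fires=3
i=14 t=17 v=5: → [16,18); WM=15; [12,14) fires=1
i=15 t=17 v=5: → [16,18); WM=15
i=16 t=12 v=2: → [12,14); WM=15

6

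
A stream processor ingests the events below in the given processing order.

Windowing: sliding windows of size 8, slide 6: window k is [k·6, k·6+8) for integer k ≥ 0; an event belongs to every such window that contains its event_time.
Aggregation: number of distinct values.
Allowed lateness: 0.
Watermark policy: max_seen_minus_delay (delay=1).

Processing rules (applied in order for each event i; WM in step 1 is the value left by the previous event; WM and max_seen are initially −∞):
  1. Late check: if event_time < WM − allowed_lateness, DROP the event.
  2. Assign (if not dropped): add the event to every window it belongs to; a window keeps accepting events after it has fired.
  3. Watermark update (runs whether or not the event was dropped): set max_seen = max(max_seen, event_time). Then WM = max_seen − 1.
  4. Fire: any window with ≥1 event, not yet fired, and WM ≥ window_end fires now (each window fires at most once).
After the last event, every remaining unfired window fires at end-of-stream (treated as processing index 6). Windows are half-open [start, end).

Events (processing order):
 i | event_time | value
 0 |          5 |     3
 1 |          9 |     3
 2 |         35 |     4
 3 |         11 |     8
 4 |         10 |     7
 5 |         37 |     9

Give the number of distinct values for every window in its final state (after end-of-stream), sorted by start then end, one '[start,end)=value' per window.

[0,8)=1 [6,14)=1 [30,38)=2 [36,44)=1

i=0 t=5 v=3: → [0,8); WM=4
i=1 t=9 v=3: → [6,14); WM=8; [0,8) fires=1
i=2 t=35 v=4: → [30,38); WM=34; [6,14) fires=1
i=3 t=11 v=8: DROP (t<34-0); WM=34
i=4 t=10 v=7: DROP (t<34-0); WM=34
i=5 t=37 v=9: → [36,44),[30,38); WM=36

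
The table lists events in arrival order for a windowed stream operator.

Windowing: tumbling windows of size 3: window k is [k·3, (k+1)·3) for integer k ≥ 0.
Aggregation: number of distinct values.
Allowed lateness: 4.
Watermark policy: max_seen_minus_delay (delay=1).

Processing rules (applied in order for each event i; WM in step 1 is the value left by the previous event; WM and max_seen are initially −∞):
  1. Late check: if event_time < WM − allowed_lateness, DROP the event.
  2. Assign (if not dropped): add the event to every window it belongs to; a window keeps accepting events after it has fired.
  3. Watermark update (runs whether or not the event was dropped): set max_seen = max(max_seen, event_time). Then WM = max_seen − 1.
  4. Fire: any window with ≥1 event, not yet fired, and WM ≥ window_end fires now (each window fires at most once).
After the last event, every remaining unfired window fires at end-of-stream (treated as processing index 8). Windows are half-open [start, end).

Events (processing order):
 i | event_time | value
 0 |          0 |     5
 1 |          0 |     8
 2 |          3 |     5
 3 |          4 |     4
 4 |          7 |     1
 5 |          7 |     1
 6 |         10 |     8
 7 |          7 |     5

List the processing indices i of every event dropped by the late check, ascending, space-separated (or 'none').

i=0 t=0 v=5: → [0,3); WM=-1
i=1 t=0 v=8: → [0,3); WM=-1
i=2 t=3 v=5: → [3,6); WM=2
i=3 t=4 v=4: → [3,6); WM=3; [0,3) fires=2
i=4 t=7 v=1: → [6,9); WM=6; [3,6) fires=2
i=5 t=7 v=1: → [6,9); WM=6
i=6 t=10 v=8: → [9,12); WM=9; [6,9) fires=1
i=7 t=7 v=5: → [6,9); WM=9

none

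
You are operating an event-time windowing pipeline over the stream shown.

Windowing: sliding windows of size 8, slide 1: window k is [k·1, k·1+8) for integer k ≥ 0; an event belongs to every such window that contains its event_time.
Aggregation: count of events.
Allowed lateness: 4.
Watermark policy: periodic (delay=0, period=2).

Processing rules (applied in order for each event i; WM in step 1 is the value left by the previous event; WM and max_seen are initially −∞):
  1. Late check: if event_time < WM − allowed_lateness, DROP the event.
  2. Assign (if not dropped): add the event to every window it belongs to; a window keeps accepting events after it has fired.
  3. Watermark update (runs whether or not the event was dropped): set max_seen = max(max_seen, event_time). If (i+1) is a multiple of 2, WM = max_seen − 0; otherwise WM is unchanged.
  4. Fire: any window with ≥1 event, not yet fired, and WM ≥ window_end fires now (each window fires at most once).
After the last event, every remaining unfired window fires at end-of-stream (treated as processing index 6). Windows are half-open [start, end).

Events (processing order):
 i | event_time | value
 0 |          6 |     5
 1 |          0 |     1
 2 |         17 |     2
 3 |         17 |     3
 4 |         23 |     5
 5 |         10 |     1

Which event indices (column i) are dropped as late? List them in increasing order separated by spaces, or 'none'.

i=0 t=6 v=5: → [6,14),[5,13),[4,12),[3,11),[2,10),[1,9),[0,8); WM=−∞
i=1 t=0 v=1: → [0,8); WM=6
i=2 t=17 v=2: → [17,25),[16,24),[15,23),[14,22),[13,21),[12,20),[11,19),[10,18); WM=6
i=3 t=17 v=3: → [17,25),[16,24),[15,23),[14,22),[13,21),[12,20),[11,19),[10,18); WM=17; [0,8) fires=2 [1,9) fires=1 [2,10) fires=1 [3,11) fires=1 [4,12) fires=1 [5,13) fires=1 [6,14) fires=1
i=4 t=23 v=5: → [23,31),[22,30),[21,29),[20,28),[19,27),[18,26),[17,25),[16,24); WM=17
i=5 t=10 v=1: DROP (t<17-4); WM=23; [10,18) fires=2 [11,19) fires=2 [12,20) fires=2 [13,21) fires=2 [14,22) fires=2 [15,23) fires=2

5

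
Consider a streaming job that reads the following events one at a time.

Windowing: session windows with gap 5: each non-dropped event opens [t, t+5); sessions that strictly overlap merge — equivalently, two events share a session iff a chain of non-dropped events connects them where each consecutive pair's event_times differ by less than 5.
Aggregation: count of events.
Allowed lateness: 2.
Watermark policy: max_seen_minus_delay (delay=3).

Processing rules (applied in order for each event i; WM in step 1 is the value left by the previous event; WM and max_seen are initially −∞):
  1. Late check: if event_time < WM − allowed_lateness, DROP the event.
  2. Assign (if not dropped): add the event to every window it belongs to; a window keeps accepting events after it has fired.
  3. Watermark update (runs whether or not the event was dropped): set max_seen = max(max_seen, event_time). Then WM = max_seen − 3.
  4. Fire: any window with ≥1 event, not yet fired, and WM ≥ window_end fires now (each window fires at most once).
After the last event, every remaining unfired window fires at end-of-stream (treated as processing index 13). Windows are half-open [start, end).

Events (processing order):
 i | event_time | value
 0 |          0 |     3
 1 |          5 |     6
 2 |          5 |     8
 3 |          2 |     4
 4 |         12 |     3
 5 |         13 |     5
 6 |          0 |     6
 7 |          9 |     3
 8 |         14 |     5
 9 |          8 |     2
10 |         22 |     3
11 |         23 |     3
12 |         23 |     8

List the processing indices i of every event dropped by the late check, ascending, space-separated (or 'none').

i=0 t=0 v=3: → [0,5); WM=-3
i=1 t=5 v=6: → [5,10); WM=2
i=2 t=5 v=8: → [5,10); WM=2
i=3 t=2 v=4: → [0,10); WM=2
i=4 t=12 v=3: → [12,17); WM=9
i=5 t=13 v=5: → [12,18); WM=10
i=6 t=0 v=6: DROP (t<10-2); WM=10
i=7 t=9 v=3: → [0,18); WM=10
i=8 t=14 v=5: → [0,19); WM=11
i=9 t=8 v=2: DROP (t<11-2); WM=11
i=10 t=22 v=3: → [22,27); WM=19
i=11 t=23 v=3: → [22,28); WM=20
i=12 t=23 v=8: → [22,28); WM=20

6 9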